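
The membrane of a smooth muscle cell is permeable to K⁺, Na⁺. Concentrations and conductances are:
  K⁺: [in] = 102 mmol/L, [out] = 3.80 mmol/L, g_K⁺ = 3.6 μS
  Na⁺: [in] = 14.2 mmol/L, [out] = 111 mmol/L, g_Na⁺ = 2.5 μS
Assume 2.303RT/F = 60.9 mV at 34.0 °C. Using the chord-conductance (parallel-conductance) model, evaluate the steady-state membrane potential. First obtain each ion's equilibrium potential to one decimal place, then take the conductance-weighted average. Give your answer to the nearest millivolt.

E_K⁺ = (60.9/1)·log₁₀(3.80/102) = -87.0 mV
E_Na⁺ = (60.9/1)·log₁₀(111/14.2) = 54.4 mV
Vm = (Σ gᵢEᵢ)/(Σ gᵢ) = (3.6·-87.0 + 2.5·54.4) / (3.6 + 2.5)
= -177.20 / 6.1 = -29.05 mV

-29 mV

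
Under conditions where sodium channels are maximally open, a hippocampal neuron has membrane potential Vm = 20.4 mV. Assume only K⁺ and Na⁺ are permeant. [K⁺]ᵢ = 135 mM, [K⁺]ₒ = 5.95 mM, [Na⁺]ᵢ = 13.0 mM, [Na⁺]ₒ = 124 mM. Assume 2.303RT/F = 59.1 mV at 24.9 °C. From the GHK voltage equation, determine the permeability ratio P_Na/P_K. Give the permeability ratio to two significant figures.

3.1

Let α = P_Na/P_K. GHK: Vm = 59.1·log₁₀[(Kₒ + α·Naₒ)/(Kᵢ + α·Naᵢ)].
10^(Vm/59.1) = 10^(20.4/59.1) = 2.214
So 2.214·(Kᵢ + α·Naᵢ) = Kₒ + α·Naₒ → α = (2.214·135.0 − 5.95) / (124.0 − 2.214·13.0)
α = (298.9 − 5.95) / (124.0 − 28.78) = 292.9/95.22 = 3.077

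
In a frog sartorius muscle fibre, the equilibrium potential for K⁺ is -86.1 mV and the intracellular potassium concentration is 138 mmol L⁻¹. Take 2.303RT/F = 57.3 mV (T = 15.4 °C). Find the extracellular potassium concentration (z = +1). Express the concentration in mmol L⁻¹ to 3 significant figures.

4.34 mmol L⁻¹

Nernst: E = (57.3/1) · log₁₀([out]/[in]), so log₁₀([out]/[in]) = -86.1 × 1 / 57.3 = -1.5026.
[out]/[in] = 10^(-1.5026) = 0.03143.
[out] = 0.03143 × 138 = 4.338 mmol L⁻¹.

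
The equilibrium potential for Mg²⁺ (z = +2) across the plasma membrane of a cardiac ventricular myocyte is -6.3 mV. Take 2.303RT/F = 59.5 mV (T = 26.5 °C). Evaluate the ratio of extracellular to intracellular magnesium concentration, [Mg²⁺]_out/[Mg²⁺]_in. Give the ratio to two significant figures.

log₁₀([out]/[in]) = E·z/(59.5) = -6.3 × 2 / 59.5 = -0.2118
[out]/[in] = 10^(-0.2118) = 0.6141

0.61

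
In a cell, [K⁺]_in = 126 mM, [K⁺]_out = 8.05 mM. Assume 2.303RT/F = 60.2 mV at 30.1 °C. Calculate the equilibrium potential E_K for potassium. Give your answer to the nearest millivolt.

E = (60.2/z) · log₁₀([K⁺]_out/[K⁺]_in) with z = +1.
= (60.2/1) · log₁₀(8.05/126) = 60.20 · log₁₀(0.06389)
= 60.20 · (-1.1946) = -71.91 mV

-72 mV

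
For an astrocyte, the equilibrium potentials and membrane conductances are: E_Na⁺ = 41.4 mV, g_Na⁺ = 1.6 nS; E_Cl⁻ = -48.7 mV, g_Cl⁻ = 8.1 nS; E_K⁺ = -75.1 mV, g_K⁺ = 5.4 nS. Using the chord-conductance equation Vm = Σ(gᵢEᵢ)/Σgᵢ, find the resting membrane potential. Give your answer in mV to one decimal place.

Σ gᵢEᵢ = 1.6·(41.4) + 8.1·(-48.7) + 5.4·(-75.1) = -733.77
Σ gᵢ = 1.6 + 8.1 + 5.4 = 15.1
Vm = -733.77 / 15.1 = -48.59 mV

-48.6 mV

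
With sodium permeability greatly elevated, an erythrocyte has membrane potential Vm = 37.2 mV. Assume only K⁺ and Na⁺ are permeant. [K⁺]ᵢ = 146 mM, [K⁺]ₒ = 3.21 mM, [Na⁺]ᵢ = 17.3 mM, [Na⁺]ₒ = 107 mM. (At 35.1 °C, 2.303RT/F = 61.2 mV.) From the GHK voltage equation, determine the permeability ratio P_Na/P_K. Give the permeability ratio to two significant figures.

Let α = P_Na/P_K. GHK: Vm = 61.2·log₁₀[(Kₒ + α·Naₒ)/(Kᵢ + α·Naᵢ)].
10^(Vm/61.2) = 10^(37.2/61.2) = 4.0536
So 4.0536·(Kᵢ + α·Naᵢ) = Kₒ + α·Naₒ → α = (4.0536·146.0 − 3.21) / (107.0 − 4.0536·17.3)
α = (591.8 − 3.21) / (107.0 − 70.13) = 588.6/36.87 = 15.96

16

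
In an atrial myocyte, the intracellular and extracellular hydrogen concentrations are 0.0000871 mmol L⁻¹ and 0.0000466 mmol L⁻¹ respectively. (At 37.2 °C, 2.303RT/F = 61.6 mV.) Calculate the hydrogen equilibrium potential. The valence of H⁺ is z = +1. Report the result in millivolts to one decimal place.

E = (61.6/z) · log₁₀([H⁺]_out/[H⁺]_in) with z = +1.
= (61.6/1) · log₁₀(0.0000466/0.0000871) = 61.60 · log₁₀(0.535)
= 61.60 · (-0.2716) = -16.73 mV

-16.7 mV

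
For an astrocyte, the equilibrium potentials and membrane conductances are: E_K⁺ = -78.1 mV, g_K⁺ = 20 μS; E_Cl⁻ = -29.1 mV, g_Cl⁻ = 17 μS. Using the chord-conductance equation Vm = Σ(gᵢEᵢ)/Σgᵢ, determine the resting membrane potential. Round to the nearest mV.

-56 mV

Σ gᵢEᵢ = 20·(-78.1) + 17·(-29.1) = -2056.70
Σ gᵢ = 20 + 17 = 37
Vm = -2056.70 / 37 = -55.59 mV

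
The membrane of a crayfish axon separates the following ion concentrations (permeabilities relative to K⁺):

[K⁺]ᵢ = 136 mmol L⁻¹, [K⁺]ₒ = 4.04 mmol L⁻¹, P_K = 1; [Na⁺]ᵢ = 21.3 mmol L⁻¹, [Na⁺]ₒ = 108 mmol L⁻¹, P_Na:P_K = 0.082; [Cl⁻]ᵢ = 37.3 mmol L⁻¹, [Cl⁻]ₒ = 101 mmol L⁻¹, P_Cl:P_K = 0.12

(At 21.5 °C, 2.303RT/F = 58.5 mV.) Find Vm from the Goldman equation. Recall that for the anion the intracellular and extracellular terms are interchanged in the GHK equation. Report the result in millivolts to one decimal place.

Vm = 58.5 · log₁₀[(Σ P·[cation]ₒ + Σ P·[anion]ᵢ) / (Σ P·[cation]ᵢ + Σ P·[anion]ₒ)]
Numerator = 1×4.04 + 0.082×108 + 0.12×37.3 = 17.37
Denominator = 1×136 + 0.082×21.3 + 0.12×101 = 149.9
Vm = 58.5 · log₁₀(0.11592) = 58.5 × (-0.9359) = -54.75 mV

-54.7 mV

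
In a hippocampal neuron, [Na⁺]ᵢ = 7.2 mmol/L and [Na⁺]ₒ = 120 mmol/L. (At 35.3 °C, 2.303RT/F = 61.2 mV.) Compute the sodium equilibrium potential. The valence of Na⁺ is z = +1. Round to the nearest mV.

E = (61.2/z) · log₁₀([Na⁺]_out/[Na⁺]_in) with z = +1.
= (61.2/1) · log₁₀(120/7.2) = 61.20 · log₁₀(16.67)
= 61.20 · (1.2218) = 74.78 mV

75 mV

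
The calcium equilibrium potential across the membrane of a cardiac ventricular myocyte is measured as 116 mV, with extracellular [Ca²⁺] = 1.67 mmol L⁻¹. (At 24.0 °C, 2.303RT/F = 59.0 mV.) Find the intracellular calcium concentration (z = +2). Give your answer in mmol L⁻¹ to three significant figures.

Nernst: E = (59.0/2) · log₁₀([out]/[in]), so log₁₀([out]/[in]) = 116.0 × 2 / 59.0 = 3.9322.
[out]/[in] = 10^(3.9322) = 8555.
[in] = 1.67 / 8555 = 0.0001952 mmol L⁻¹.

0.000195 mmol L⁻¹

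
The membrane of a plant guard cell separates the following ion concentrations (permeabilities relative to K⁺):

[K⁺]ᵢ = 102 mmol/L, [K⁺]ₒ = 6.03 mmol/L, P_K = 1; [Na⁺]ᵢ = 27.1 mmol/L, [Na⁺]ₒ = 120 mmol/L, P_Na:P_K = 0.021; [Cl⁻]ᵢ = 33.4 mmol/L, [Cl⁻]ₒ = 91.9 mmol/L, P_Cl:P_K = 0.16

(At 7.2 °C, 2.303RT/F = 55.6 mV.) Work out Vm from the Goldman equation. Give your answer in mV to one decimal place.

Vm = 55.6 · log₁₀[(Σ P·[cation]ₒ + Σ P·[anion]ᵢ) / (Σ P·[cation]ᵢ + Σ P·[anion]ₒ)]
Numerator = 1×6.03 + 0.021×120 + 0.16×33.4 = 13.89
Denominator = 1×102 + 0.021×27.1 + 0.16×91.9 = 117.3
Vm = 55.6 · log₁₀(0.11848) = 55.6 × (-0.9264) = -51.51 mV

-51.5 mV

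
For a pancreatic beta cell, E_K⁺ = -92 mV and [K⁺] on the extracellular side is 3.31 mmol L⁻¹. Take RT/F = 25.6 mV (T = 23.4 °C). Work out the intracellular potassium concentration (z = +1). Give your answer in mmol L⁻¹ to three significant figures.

120 mmol L⁻¹

Nernst: E = (25.6/1) · ln([out]/[in]), so ln([out]/[in]) = -92.0 × 1 / 25.6 = -3.5938.
[out]/[in] = e^(-3.5938) = 0.0275.
[in] = 3.31 / 0.0275 = 120.4 mmol L⁻¹.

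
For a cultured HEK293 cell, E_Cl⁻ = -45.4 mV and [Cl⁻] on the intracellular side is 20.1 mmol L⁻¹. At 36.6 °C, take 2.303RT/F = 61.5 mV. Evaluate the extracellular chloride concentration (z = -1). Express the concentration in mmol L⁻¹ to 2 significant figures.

Nernst: E = (61.5/-1) · log₁₀([out]/[in]), so log₁₀([out]/[in]) = -45.4 × -1 / 61.5 = 0.7382.
[out]/[in] = 10^(0.7382) = 5.473.
[out] = 5.473 × 20.1 = 110 mmol L⁻¹.

110 mmol L⁻¹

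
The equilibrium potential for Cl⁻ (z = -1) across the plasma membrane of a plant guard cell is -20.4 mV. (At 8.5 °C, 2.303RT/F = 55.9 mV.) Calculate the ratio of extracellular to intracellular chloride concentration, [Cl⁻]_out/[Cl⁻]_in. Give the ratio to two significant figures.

2.3

log₁₀([out]/[in]) = E·z/(55.9) = -20.4 × -1 / 55.9 = 0.3649
[out]/[in] = 10^(0.3649) = 2.317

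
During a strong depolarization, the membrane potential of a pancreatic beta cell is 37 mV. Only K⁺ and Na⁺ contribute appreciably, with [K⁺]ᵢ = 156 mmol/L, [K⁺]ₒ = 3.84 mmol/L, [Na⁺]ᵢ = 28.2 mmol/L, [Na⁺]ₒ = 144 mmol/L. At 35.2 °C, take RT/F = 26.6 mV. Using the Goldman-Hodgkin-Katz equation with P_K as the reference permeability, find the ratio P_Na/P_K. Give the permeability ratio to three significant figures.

20.3

Let α = P_Na/P_K. GHK: Vm = 26.6·ln[(Kₒ + α·Naₒ)/(Kᵢ + α·Naᵢ)].
e^(Vm/26.6) = e^(37.0/26.6) = 4.0188
So 4.0188·(Kᵢ + α·Naᵢ) = Kₒ + α·Naₒ → α = (4.0188·156.0 − 3.84) / (144.0 − 4.0188·28.2)
α = (626.9 − 3.84) / (144.0 − 113.3) = 623.1/30.67 = 20.32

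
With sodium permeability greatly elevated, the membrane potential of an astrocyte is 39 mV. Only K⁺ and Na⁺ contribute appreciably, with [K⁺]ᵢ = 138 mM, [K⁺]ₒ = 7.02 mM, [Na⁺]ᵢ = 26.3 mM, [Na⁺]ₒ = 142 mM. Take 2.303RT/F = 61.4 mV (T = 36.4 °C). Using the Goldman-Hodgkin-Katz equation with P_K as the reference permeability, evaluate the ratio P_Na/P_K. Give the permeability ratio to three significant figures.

Let α = P_Na/P_K. GHK: Vm = 61.4·log₁₀[(Kₒ + α·Naₒ)/(Kᵢ + α·Naᵢ)].
10^(Vm/61.4) = 10^(39.0/61.4) = 4.317
So 4.317·(Kᵢ + α·Naᵢ) = Kₒ + α·Naₒ → α = (4.317·138.0 − 7.02) / (142.0 − 4.317·26.3)
α = (595.7 − 7.02) / (142.0 − 113.5) = 588.7/28.46 = 20.68

20.7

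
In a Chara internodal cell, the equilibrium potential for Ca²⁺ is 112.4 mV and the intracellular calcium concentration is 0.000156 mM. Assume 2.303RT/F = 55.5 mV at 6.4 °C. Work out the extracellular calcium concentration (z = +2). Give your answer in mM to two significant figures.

Nernst: E = (55.5/2) · log₁₀([out]/[in]), so log₁₀([out]/[in]) = 112.4 × 2 / 55.5 = 4.0505.
[out]/[in] = 10^(4.0505) = 1.123e+04.
[out] = 1.123e+04 × 0.000156 = 1.752 mM.

1.8 mM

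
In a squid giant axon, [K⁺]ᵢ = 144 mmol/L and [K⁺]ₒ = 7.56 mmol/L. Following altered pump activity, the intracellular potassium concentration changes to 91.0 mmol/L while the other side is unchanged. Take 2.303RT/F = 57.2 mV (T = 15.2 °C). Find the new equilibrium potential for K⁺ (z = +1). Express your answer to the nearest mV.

After the shift: [K⁺]_out = 7.56, [K⁺]_in = 91.0 mmol/L.
E_new = (57.2/1)·log₁₀(7.56/91.0) = 57.20 · (-1.0805) = -61.81 mV

-62 mV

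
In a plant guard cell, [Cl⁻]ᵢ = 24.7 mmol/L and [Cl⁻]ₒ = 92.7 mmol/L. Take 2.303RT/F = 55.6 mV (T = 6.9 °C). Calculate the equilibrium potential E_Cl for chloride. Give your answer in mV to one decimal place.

E = (55.6/z) · log₁₀([Cl⁻]_out/[Cl⁻]_in) with z = -1.
For an anion, dividing by z = -1 reverses the sign.
= (55.6/-1) · log₁₀(92.7/24.7) = -55.60 · log₁₀(3.753)
= -55.60 · (0.5744) = -31.94 mV

-31.9 mV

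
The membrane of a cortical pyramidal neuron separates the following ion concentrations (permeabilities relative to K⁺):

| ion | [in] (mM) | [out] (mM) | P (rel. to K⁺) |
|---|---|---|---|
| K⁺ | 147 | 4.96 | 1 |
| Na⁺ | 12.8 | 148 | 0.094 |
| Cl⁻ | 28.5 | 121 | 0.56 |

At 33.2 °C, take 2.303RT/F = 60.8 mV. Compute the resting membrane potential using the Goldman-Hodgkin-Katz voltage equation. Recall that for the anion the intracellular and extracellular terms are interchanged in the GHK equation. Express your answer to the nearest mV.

-48 mV

Vm = 60.8 · log₁₀[(Σ P·[cation]ₒ + Σ P·[anion]ᵢ) / (Σ P·[cation]ᵢ + Σ P·[anion]ₒ)]
Numerator = 1×4.96 + 0.094×148 + 0.56×28.5 = 34.83
Denominator = 1×147 + 0.094×12.8 + 0.56×121 = 216
Vm = 60.8 · log₁₀(0.16129) = 60.8 × (-0.7924) = -48.18 mV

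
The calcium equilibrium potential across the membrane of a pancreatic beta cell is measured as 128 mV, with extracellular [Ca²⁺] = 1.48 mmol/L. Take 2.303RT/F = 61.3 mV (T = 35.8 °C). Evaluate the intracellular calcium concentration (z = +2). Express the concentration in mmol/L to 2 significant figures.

0.000099 mmol/L

Nernst: E = (61.3/2) · log₁₀([out]/[in]), so log₁₀([out]/[in]) = 128.0 × 2 / 61.3 = 4.1762.
[out]/[in] = 10^(4.1762) = 1.5e+04.
[in] = 1.48 / 1.5e+04 = 9.865e-05 mmol/L.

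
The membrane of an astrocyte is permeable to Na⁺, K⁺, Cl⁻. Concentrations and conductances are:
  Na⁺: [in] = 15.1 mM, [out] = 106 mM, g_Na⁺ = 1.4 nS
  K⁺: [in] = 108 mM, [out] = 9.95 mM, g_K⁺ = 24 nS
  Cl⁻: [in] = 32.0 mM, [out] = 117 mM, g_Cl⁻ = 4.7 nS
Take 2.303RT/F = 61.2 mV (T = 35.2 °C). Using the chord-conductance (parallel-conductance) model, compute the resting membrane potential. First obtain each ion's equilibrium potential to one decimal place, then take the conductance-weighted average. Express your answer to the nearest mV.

E_Na⁺ = (61.2/1)·log₁₀(106/15.1) = 51.8 mV
E_K⁺ = (61.2/1)·log₁₀(9.95/108) = -63.4 mV
E_Cl⁻ = (61.2/-1)·log₁₀(117/32.0) = -34.5 mV
Vm = (Σ gᵢEᵢ)/(Σ gᵢ) = (1.4·51.8 + 24·-63.4 + 4.7·-34.5) / (1.4 + 24 + 4.7)
= -1611.23 / 30.1 = -53.53 mV

-54 mV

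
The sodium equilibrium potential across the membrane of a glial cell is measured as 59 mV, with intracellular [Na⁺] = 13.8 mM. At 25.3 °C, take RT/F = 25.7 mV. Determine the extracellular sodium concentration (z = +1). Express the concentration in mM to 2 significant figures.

Nernst: E = (25.7/1) · ln([out]/[in]), so ln([out]/[in]) = 59.0 × 1 / 25.7 = 2.2957.
[out]/[in] = e^(2.2957) = 9.932.
[out] = 9.932 × 13.8 = 137.1 mM.

140 mM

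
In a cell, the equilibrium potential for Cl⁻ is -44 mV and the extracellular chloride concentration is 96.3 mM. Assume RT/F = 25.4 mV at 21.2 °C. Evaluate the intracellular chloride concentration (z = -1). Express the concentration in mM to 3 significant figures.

Nernst: E = (25.4/-1) · ln([out]/[in]), so ln([out]/[in]) = -44.0 × -1 / 25.4 = 1.7323.
[out]/[in] = e^(1.7323) = 5.654.
[in] = 96.3 / 5.654 = 17.03 mM.

17.0 mM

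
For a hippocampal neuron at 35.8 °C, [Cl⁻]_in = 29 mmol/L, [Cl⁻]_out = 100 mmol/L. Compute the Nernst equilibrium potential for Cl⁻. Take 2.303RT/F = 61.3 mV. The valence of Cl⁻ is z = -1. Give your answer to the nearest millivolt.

-33 mV

E = (61.3/z) · log₁₀([Cl⁻]_out/[Cl⁻]_in) with z = -1.
For an anion, dividing by z = -1 reverses the sign.
= (61.3/-1) · log₁₀(100/29) = -61.30 · log₁₀(3.448)
= -61.30 · (0.5376) = -32.96 mV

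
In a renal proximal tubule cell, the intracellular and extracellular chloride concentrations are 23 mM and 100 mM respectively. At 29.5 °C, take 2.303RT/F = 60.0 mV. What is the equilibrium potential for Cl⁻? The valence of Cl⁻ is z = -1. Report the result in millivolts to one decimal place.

-38.3 mV

E = (60.0/z) · log₁₀([Cl⁻]_out/[Cl⁻]_in) with z = -1.
For an anion, dividing by z = -1 reverses the sign.
= (60.0/-1) · log₁₀(100/23) = -60.00 · log₁₀(4.348)
= -60.00 · (0.6383) = -38.30 mV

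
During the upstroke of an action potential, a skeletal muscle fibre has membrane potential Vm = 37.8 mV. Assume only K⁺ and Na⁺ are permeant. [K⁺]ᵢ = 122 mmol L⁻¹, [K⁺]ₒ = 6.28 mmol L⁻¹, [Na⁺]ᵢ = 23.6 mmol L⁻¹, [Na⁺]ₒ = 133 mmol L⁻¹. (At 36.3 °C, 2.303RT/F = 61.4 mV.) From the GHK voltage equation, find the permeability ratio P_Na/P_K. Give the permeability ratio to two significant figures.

Let α = P_Na/P_K. GHK: Vm = 61.4·log₁₀[(Kₒ + α·Naₒ)/(Kᵢ + α·Naᵢ)].
10^(Vm/61.4) = 10^(37.8/61.4) = 4.127
So 4.127·(Kᵢ + α·Naᵢ) = Kₒ + α·Naₒ → α = (4.127·122.0 − 6.28) / (133.0 − 4.127·23.6)
α = (503.5 − 6.28) / (133.0 − 97.4) = 497.2/35.6 = 13.97

14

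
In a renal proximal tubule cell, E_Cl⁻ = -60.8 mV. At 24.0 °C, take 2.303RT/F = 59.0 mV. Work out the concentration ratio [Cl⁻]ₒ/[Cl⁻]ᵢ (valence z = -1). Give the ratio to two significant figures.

11

log₁₀([out]/[in]) = E·z/(59.0) = -60.8 × -1 / 59.0 = 1.0305
[out]/[in] = 10^(1.0305) = 10.73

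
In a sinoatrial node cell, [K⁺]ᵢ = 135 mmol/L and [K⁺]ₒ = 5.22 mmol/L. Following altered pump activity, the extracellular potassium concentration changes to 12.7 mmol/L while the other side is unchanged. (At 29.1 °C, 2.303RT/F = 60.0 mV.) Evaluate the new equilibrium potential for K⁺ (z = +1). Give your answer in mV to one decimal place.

-61.6 mV

After the shift: [K⁺]_out = 12.7, [K⁺]_in = 135 mmol/L.
E_new = (60.0/1)·log₁₀(12.7/135) = 60.00 · (-1.0265) = -61.59 mV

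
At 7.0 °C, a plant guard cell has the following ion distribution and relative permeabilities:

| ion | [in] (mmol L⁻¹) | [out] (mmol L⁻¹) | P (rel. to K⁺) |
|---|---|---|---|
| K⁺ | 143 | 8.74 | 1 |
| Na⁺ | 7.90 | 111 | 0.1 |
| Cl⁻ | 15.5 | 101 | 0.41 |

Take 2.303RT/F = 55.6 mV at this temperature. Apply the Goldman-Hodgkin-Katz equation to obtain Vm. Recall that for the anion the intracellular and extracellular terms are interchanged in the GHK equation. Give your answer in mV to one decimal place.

Vm = 55.6 · log₁₀[(Σ P·[cation]ₒ + Σ P·[anion]ᵢ) / (Σ P·[cation]ᵢ + Σ P·[anion]ₒ)]
Numerator = 1×8.74 + 0.1×111 + 0.41×15.5 = 26.2
Denominator = 1×143 + 0.1×7.90 + 0.41×101 = 185.2
Vm = 55.6 · log₁₀(0.14144) = 55.6 × (-0.8494) = -47.23 mV

-47.2 mV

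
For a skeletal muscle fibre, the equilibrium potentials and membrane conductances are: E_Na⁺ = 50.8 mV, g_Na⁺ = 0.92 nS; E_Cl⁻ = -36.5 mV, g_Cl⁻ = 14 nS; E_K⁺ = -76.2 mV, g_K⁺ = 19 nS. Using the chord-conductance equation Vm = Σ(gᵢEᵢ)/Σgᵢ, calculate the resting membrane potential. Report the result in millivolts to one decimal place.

-56.4 mV

Σ gᵢEᵢ = 0.92·(50.8) + 14·(-36.5) + 19·(-76.2) = -1912.06
Σ gᵢ = 0.92 + 14 + 19 = 33.92
Vm = -1912.06 / 33.92 = -56.37 mV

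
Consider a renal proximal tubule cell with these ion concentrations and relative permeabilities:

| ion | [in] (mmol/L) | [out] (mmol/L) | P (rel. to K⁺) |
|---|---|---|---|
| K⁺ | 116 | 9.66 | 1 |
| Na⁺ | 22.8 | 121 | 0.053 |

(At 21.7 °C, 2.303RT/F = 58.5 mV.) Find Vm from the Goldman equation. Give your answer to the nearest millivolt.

-50 mV

Vm = 58.5 · log₁₀[(Σ P·[cation]ₒ + Σ P·[anion]ᵢ) / (Σ P·[cation]ᵢ + Σ P·[anion]ₒ)]
Numerator = 1×9.66 + 0.053×121 = 16.07
Denominator = 1×116 + 0.053×22.8 = 117.2
Vm = 58.5 · log₁₀(0.13713) = 58.5 × (-0.8629) = -50.48 mV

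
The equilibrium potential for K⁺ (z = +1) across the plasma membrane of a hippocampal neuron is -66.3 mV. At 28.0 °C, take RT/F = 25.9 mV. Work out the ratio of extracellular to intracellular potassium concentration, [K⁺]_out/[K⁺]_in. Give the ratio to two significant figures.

0.077

ln([out]/[in]) = E·z/(25.9) = -66.3 × 1 / 25.9 = -2.5598
[out]/[in] = e^(-2.5598) = 0.07732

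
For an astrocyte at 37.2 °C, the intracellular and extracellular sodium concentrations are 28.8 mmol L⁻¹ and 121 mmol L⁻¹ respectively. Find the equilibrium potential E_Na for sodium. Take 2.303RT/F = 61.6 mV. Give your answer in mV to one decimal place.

38.4 mV

E = (61.6/z) · log₁₀([Na⁺]_out/[Na⁺]_in) with z = +1.
= (61.6/1) · log₁₀(121/28.8) = 61.60 · log₁₀(4.201)
= 61.60 · (0.6234) = 38.40 mV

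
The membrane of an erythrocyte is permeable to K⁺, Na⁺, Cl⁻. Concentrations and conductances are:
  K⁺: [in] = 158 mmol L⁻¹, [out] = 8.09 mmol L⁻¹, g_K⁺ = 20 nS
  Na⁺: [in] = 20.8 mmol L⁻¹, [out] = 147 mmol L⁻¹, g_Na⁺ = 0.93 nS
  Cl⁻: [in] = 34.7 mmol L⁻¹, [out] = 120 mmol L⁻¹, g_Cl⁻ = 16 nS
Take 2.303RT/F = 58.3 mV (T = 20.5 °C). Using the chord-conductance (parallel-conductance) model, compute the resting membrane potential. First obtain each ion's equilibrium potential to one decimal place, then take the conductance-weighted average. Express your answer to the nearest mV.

E_K⁺ = (58.3/1)·log₁₀(8.09/158) = -75.2 mV
E_Na⁺ = (58.3/1)·log₁₀(147/20.8) = 49.5 mV
E_Cl⁻ = (58.3/-1)·log₁₀(120/34.7) = -31.4 mV
Vm = (Σ gᵢEᵢ)/(Σ gᵢ) = (20·-75.2 + 0.93·49.5 + 16·-31.4) / (20 + 0.93 + 16)
= -1960.37 / 36.93 = -53.08 mV

-53 mV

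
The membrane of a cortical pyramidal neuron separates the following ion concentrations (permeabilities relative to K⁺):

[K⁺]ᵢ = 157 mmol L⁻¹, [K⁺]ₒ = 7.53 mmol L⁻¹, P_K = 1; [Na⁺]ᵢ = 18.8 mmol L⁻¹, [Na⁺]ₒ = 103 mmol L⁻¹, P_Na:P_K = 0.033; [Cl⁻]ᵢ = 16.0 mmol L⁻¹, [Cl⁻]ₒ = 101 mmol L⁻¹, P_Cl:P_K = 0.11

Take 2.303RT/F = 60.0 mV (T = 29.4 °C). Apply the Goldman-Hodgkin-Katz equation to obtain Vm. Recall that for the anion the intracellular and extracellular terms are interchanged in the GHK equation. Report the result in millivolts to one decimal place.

-67.4 mV

Vm = 60.0 · log₁₀[(Σ P·[cation]ₒ + Σ P·[anion]ᵢ) / (Σ P·[cation]ᵢ + Σ P·[anion]ₒ)]
Numerator = 1×7.53 + 0.033×103 + 0.11×16.0 = 12.69
Denominator = 1×157 + 0.033×18.8 + 0.11×101 = 168.7
Vm = 60.0 · log₁₀(0.075203) = 60.0 × (-1.1238) = -67.43 mV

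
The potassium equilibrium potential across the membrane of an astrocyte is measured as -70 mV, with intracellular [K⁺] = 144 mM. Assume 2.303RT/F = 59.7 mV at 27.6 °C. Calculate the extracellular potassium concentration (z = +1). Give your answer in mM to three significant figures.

Nernst: E = (59.7/1) · log₁₀([out]/[in]), so log₁₀([out]/[in]) = -70.0 × 1 / 59.7 = -1.1725.
[out]/[in] = 10^(-1.1725) = 0.06722.
[out] = 0.06722 × 144 = 9.679 mM.

9.68 mM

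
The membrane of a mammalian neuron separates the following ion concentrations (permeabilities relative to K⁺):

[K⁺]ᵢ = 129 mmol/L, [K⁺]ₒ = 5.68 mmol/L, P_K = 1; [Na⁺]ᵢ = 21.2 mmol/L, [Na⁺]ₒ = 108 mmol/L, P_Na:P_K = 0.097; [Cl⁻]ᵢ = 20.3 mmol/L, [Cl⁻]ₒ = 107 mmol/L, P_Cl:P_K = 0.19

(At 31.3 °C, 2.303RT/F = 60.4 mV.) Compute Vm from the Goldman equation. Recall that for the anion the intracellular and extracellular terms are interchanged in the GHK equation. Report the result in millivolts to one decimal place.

-53.1 mV

Vm = 60.4 · log₁₀[(Σ P·[cation]ₒ + Σ P·[anion]ᵢ) / (Σ P·[cation]ᵢ + Σ P·[anion]ₒ)]
Numerator = 1×5.68 + 0.097×108 + 0.19×20.3 = 20.01
Denominator = 1×129 + 0.097×21.2 + 0.19×107 = 151.4
Vm = 60.4 · log₁₀(0.1322) = 60.4 × (-0.8788) = -53.08 mV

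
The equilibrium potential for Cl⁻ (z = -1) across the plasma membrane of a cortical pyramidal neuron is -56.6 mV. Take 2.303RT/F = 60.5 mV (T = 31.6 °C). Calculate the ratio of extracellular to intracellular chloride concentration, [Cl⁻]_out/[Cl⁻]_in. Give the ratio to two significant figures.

8.6

log₁₀([out]/[in]) = E·z/(60.5) = -56.6 × -1 / 60.5 = 0.9355
[out]/[in] = 10^(0.9355) = 8.621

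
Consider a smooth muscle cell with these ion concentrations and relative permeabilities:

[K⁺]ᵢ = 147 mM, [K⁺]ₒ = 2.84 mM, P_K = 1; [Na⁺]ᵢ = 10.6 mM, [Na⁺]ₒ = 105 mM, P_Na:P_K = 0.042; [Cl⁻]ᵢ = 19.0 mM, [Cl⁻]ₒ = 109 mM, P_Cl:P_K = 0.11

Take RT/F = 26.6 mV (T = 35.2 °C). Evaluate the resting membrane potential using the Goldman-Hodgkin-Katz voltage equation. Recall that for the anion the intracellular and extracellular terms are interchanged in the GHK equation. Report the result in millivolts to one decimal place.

Vm = 26.6 · ln[(Σ P·[cation]ₒ + Σ P·[anion]ᵢ) / (Σ P·[cation]ᵢ + Σ P·[anion]ₒ)]
Numerator = 1×2.84 + 0.042×105 + 0.11×19.0 = 9.34
Denominator = 1×147 + 0.042×10.6 + 0.11×109 = 159.4
Vm = 26.6 · ln(0.058582) = 26.6 × (-2.8373) = -75.47 mV

-75.5 mV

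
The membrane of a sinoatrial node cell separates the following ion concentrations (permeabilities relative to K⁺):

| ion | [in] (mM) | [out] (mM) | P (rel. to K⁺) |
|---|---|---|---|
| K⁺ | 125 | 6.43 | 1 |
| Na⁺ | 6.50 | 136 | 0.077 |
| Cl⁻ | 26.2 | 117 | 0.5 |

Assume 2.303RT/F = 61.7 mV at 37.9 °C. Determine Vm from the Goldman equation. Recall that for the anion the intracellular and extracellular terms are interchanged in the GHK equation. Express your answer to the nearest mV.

-49 mV

Vm = 61.7 · log₁₀[(Σ P·[cation]ₒ + Σ P·[anion]ᵢ) / (Σ P·[cation]ᵢ + Σ P·[anion]ₒ)]
Numerator = 1×6.43 + 0.077×136 + 0.5×26.2 = 30
Denominator = 1×125 + 0.077×6.50 + 0.5×117 = 184
Vm = 61.7 · log₁₀(0.16305) = 61.7 × (-0.7877) = -48.60 mV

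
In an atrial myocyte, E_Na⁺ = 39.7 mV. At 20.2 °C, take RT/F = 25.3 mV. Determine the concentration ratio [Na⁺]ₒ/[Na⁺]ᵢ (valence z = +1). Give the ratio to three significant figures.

ln([out]/[in]) = E·z/(25.3) = 39.7 × 1 / 25.3 = 1.5692
[out]/[in] = e^(1.5692) = 4.803

4.80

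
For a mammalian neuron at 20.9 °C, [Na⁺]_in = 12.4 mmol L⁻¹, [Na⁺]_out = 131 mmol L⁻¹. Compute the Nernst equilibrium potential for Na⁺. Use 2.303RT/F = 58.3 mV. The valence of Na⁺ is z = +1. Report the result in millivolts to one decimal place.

E = (58.3/z) · log₁₀([Na⁺]_out/[Na⁺]_in) with z = +1.
= (58.3/1) · log₁₀(131/12.4) = 58.30 · log₁₀(10.56)
= 58.30 · (1.0238) = 59.69 mV

59.7 mV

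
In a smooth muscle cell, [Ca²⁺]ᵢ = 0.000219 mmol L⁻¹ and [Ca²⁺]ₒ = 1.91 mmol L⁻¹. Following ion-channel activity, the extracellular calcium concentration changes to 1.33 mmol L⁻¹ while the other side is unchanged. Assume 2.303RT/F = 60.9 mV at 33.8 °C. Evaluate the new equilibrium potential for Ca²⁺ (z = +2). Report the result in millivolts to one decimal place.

115.2 mV

After the shift: [Ca²⁺]_out = 1.33, [Ca²⁺]_in = 0.000219 mmol L⁻¹.
E_new = (60.9/2)·log₁₀(1.33/0.000219) = 30.45 · (3.7834) = 115.20 mV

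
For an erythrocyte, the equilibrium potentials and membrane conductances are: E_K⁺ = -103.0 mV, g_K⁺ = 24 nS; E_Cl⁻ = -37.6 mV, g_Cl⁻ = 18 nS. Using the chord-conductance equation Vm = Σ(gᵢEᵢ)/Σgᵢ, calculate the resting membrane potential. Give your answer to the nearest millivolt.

-75 mV

Σ gᵢEᵢ = 24·(-103.0) + 18·(-37.6) = -3148.80
Σ gᵢ = 24 + 18 = 42
Vm = -3148.80 / 42 = -74.97 mV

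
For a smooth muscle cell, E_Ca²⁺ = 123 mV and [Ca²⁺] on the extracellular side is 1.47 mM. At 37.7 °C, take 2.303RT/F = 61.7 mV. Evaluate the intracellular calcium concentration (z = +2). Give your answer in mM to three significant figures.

Nernst: E = (61.7/2) · log₁₀([out]/[in]), so log₁₀([out]/[in]) = 123.0 × 2 / 61.7 = 3.9870.
[out]/[in] = 10^(3.9870) = 9706.
[in] = 1.47 / 9706 = 0.0001515 mM.

0.000151 mM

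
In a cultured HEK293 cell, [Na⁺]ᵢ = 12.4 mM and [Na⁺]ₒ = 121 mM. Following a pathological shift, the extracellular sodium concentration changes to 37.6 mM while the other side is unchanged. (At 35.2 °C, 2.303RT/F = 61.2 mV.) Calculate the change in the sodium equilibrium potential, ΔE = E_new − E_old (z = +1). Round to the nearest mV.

E_old = (61.2/1)·log₁₀(121/12.4) = 60.55 mV
E_new = (61.2/1)·log₁₀(37.6/12.4) = 29.48 mV
ΔE = 29.48 − (60.55) = -31.06 mV

-31 mV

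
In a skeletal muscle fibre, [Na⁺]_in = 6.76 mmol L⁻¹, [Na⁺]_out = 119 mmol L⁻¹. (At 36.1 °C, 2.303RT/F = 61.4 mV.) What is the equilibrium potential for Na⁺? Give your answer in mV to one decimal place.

76.5 mV

E = (61.4/z) · log₁₀([Na⁺]_out/[Na⁺]_in) with z = +1.
= (61.4/1) · log₁₀(119/6.76) = 61.40 · log₁₀(17.6)
= 61.40 · (1.2456) = 76.48 mV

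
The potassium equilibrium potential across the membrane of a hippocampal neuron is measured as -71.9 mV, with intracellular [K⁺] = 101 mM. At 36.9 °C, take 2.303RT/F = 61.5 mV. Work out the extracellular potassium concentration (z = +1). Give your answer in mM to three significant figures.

6.84 mM

Nernst: E = (61.5/1) · log₁₀([out]/[in]), so log₁₀([out]/[in]) = -71.9 × 1 / 61.5 = -1.1691.
[out]/[in] = 10^(-1.1691) = 0.06775.
[out] = 0.06775 × 101 = 6.843 mM.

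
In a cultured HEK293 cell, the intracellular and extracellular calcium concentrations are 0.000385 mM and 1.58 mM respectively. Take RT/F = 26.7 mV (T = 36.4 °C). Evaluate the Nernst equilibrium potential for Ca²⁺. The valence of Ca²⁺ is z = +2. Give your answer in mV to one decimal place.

111.1 mV

E = (26.7/z) · ln([Ca²⁺]_out/[Ca²⁺]_in) with z = +2.
= (26.7/2) · ln(1.58/0.000385) = 13.35 · ln(4104)
= 13.35 · (8.3197) = 111.07 mV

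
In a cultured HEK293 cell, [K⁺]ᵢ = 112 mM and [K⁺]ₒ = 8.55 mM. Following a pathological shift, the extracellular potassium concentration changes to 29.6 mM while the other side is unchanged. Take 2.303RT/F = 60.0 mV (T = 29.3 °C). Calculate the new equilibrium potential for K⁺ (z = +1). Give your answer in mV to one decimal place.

After the shift: [K⁺]_out = 29.6, [K⁺]_in = 112 mM.
E_new = (60.0/1)·log₁₀(29.6/112) = 60.00 · (-0.5779) = -34.68 mV

-34.7 mV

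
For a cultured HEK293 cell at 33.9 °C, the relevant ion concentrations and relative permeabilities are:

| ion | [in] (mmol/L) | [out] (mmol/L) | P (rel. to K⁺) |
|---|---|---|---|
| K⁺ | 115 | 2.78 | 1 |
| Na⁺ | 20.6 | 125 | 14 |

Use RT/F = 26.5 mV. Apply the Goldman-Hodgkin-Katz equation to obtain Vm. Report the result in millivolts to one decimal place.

Vm = 26.5 · ln[(Σ P·[cation]ₒ + Σ P·[anion]ᵢ) / (Σ P·[cation]ᵢ + Σ P·[anion]ₒ)]
Numerator = 1×2.78 + 14×125 = 1753
Denominator = 1×115 + 14×20.6 = 403.4
Vm = 26.5 · ln(4.345) = 26.5 × (1.4690) = 38.93 mV

38.9 mV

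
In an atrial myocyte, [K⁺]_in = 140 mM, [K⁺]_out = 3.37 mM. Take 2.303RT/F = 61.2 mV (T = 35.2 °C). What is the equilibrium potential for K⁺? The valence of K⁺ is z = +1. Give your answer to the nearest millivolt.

-99 mV

E = (61.2/z) · log₁₀([K⁺]_out/[K⁺]_in) with z = +1.
= (61.2/1) · log₁₀(3.37/140) = 61.20 · log₁₀(0.02407)
= 61.20 · (-1.6185) = -99.05 mV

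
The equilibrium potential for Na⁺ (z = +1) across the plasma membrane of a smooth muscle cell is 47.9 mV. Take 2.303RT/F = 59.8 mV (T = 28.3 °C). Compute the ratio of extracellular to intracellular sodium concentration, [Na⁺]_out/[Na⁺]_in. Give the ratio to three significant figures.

6.32

log₁₀([out]/[in]) = E·z/(59.8) = 47.9 × 1 / 59.8 = 0.8010
[out]/[in] = 10^(0.8010) = 6.324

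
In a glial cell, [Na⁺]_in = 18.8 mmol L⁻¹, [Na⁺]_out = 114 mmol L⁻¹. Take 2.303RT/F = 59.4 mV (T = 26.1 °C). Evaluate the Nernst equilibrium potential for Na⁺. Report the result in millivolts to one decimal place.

E = (59.4/z) · log₁₀([Na⁺]_out/[Na⁺]_in) with z = +1.
= (59.4/1) · log₁₀(114/18.8) = 59.40 · log₁₀(6.064)
= 59.40 · (0.7827) = 46.50 mV

46.5 mV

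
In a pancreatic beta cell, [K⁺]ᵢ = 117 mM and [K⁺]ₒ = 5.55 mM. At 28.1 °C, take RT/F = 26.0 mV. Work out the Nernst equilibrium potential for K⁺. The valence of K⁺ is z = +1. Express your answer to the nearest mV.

-79 mV

E = (26.0/z) · ln([K⁺]_out/[K⁺]_in) with z = +1.
= (26.0/1) · ln(5.55/117) = 26.00 · ln(0.04744)
= 26.00 · (-3.0484) = -79.26 mV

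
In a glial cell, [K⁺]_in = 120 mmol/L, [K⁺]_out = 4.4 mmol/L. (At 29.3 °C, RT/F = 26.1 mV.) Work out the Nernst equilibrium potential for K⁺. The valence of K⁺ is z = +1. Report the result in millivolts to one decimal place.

E = (26.1/z) · ln([K⁺]_out/[K⁺]_in) with z = +1.
= (26.1/1) · ln(4.4/120) = 26.10 · ln(0.03667)
= 26.10 · (-3.3059) = -86.28 mV

-86.3 mV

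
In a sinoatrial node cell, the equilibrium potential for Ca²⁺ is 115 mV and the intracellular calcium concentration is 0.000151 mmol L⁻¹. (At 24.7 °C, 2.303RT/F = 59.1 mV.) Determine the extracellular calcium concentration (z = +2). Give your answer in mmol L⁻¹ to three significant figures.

Nernst: E = (59.1/2) · log₁₀([out]/[in]), so log₁₀([out]/[in]) = 115.0 × 2 / 59.1 = 3.8917.
[out]/[in] = 10^(3.8917) = 7793.
[out] = 7793 × 0.000151 = 1.177 mmol L⁻¹.

1.18 mmol L⁻¹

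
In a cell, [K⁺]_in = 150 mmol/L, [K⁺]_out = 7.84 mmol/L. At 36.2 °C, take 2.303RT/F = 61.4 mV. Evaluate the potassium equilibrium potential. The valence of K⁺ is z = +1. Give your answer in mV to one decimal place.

E = (61.4/z) · log₁₀([K⁺]_out/[K⁺]_in) with z = +1.
= (61.4/1) · log₁₀(7.84/150) = 61.40 · log₁₀(0.05227)
= 61.40 · (-1.2818) = -78.70 mV

-78.7 mV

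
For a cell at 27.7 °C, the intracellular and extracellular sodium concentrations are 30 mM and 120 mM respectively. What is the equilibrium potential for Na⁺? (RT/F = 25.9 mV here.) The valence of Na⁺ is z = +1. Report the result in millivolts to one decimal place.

E = (25.9/z) · ln([Na⁺]_out/[Na⁺]_in) with z = +1.
= (25.9/1) · ln(120/30) = 25.90 · ln(4)
= 25.90 · (1.3863) = 35.91 mV

35.9 mV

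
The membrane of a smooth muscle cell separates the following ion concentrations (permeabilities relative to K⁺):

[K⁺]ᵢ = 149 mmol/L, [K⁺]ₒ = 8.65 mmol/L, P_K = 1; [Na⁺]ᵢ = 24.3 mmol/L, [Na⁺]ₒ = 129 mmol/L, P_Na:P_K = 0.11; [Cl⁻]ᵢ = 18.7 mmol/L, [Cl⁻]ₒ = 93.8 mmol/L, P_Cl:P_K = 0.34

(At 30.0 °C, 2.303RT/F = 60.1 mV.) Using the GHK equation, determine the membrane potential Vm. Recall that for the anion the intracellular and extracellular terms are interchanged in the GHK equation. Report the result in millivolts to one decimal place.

-48.0 mV

Vm = 60.1 · log₁₀[(Σ P·[cation]ₒ + Σ P·[anion]ᵢ) / (Σ P·[cation]ᵢ + Σ P·[anion]ₒ)]
Numerator = 1×8.65 + 0.11×129 + 0.34×18.7 = 29.2
Denominator = 1×149 + 0.11×24.3 + 0.34×93.8 = 183.6
Vm = 60.1 · log₁₀(0.15906) = 60.1 × (-0.7984) = -47.99 mV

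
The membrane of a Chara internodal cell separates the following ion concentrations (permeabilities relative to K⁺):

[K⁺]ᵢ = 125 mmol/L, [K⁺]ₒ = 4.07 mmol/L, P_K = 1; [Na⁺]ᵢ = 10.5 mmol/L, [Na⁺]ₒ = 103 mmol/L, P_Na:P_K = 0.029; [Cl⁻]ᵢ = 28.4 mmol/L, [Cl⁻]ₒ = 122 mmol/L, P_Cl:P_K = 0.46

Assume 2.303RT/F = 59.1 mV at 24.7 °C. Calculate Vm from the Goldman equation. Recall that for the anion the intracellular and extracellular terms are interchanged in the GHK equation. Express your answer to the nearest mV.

Vm = 59.1 · log₁₀[(Σ P·[cation]ₒ + Σ P·[anion]ᵢ) / (Σ P·[cation]ᵢ + Σ P·[anion]ₒ)]
Numerator = 1×4.07 + 0.029×103 + 0.46×28.4 = 20.12
Denominator = 1×125 + 0.029×10.5 + 0.46×122 = 181.4
Vm = 59.1 · log₁₀(0.11091) = 59.1 × (-0.9550) = -56.44 mV

-56 mV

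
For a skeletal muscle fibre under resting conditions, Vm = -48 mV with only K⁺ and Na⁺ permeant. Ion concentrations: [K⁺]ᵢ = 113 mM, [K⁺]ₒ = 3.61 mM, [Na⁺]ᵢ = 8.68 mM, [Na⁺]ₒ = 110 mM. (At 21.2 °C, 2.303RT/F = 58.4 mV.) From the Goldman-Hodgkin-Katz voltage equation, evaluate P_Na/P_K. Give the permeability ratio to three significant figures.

0.123

Let α = P_Na/P_K. GHK: Vm = 58.4·log₁₀[(Kₒ + α·Naₒ)/(Kᵢ + α·Naᵢ)].
10^(Vm/58.4) = 10^(-48.0/58.4) = 0.15069
So 0.15069·(Kᵢ + α·Naᵢ) = Kₒ + α·Naₒ → α = (0.15069·113.0 − 3.61) / (110.0 − 0.15069·8.68)
α = (17.03 − 3.61) / (110.0 − 1.308) = 13.42/108.7 = 0.1234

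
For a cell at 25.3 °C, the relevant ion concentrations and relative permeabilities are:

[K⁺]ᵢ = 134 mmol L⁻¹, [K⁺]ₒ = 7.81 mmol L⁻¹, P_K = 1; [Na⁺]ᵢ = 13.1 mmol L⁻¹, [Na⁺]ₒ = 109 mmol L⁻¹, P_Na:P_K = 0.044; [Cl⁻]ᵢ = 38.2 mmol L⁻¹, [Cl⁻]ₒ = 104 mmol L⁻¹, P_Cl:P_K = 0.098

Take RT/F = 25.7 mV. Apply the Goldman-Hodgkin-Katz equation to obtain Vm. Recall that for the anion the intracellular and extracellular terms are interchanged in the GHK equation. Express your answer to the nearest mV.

Vm = 25.7 · ln[(Σ P·[cation]ₒ + Σ P·[anion]ᵢ) / (Σ P·[cation]ᵢ + Σ P·[anion]ₒ)]
Numerator = 1×7.81 + 0.044×109 + 0.098×38.2 = 16.35
Denominator = 1×134 + 0.044×13.1 + 0.098×104 = 144.8
Vm = 25.7 · ln(0.11294) = 25.7 × (-2.1809) = -56.05 mV

-56 mV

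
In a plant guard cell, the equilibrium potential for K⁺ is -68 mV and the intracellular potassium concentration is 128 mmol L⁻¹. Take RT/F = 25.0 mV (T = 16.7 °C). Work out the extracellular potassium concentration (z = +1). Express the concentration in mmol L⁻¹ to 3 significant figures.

Nernst: E = (25.0/1) · ln([out]/[in]), so ln([out]/[in]) = -68.0 × 1 / 25.0 = -2.7200.
[out]/[in] = e^(-2.7200) = 0.06587.
[out] = 0.06587 × 128 = 8.432 mmol L⁻¹.

8.43 mmol L⁻¹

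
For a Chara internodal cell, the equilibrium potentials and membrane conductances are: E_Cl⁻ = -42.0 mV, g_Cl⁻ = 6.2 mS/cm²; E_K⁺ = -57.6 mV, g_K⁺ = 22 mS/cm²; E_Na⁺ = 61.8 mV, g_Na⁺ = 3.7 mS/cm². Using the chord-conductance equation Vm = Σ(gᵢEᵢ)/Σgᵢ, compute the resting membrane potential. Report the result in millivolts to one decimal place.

-40.7 mV

Σ gᵢEᵢ = 6.2·(-42.0) + 22·(-57.6) + 3.7·(61.8) = -1298.94
Σ gᵢ = 6.2 + 22 + 3.7 = 31.9
Vm = -1298.94 / 31.9 = -40.72 mV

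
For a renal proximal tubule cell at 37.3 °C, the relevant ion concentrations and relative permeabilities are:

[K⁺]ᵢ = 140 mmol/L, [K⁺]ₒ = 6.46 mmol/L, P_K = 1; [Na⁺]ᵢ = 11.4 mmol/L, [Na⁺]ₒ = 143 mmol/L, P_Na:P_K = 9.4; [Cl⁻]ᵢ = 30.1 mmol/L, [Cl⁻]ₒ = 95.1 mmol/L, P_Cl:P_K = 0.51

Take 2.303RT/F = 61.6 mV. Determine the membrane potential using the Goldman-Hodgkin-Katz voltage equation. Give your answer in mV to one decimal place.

40.9 mV

Vm = 61.6 · log₁₀[(Σ P·[cation]ₒ + Σ P·[anion]ᵢ) / (Σ P·[cation]ᵢ + Σ P·[anion]ₒ)]
Numerator = 1×6.46 + 9.4×143 + 0.51×30.1 = 1366
Denominator = 1×140 + 9.4×11.4 + 0.51×95.1 = 295.7
Vm = 61.6 · log₁₀(4.6202) = 61.6 × (0.6647) = 40.94 mV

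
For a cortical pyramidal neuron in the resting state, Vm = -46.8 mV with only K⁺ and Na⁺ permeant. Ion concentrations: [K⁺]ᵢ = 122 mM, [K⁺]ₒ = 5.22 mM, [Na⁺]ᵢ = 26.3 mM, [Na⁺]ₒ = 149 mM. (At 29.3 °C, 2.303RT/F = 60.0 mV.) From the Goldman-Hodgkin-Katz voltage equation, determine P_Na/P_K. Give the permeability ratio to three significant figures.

Let α = P_Na/P_K. GHK: Vm = 60.0·log₁₀[(Kₒ + α·Naₒ)/(Kᵢ + α·Naᵢ)].
10^(Vm/60.0) = 10^(-46.8/60.0) = 0.16596
So 0.16596·(Kᵢ + α·Naᵢ) = Kₒ + α·Naₒ → α = (0.16596·122.0 − 5.22) / (149.0 − 0.16596·26.3)
α = (20.25 − 5.22) / (149.0 − 4.365) = 15.03/144.6 = 0.1039

0.104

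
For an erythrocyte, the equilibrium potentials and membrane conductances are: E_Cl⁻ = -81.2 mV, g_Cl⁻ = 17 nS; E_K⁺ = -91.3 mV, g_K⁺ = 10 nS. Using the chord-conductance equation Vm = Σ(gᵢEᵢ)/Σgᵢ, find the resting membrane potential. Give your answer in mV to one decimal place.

-84.9 mV

Σ gᵢEᵢ = 17·(-81.2) + 10·(-91.3) = -2293.40
Σ gᵢ = 17 + 10 = 27
Vm = -2293.40 / 27 = -84.94 mV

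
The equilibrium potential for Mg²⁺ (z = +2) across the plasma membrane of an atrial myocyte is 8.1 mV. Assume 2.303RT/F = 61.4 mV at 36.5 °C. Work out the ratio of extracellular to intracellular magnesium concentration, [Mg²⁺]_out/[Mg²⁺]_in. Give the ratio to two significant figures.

1.8

log₁₀([out]/[in]) = E·z/(61.4) = 8.1 × 2 / 61.4 = 0.2638
[out]/[in] = 10^(0.2638) = 1.836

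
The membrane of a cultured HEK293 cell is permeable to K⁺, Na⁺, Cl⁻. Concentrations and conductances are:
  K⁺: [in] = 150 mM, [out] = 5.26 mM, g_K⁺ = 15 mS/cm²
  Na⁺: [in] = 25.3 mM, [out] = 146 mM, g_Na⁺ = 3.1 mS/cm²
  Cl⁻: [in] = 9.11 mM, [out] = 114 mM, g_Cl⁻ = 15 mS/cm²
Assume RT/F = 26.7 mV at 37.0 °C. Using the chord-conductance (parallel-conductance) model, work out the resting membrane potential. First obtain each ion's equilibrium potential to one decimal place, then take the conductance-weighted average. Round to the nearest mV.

E_K⁺ = (26.7/1)·ln(5.26/150) = -89.5 mV
E_Na⁺ = (26.7/1)·ln(146/25.3) = 46.8 mV
E_Cl⁻ = (26.7/-1)·ln(114/9.11) = -67.5 mV
Vm = (Σ gᵢEᵢ)/(Σ gᵢ) = (15·-89.5 + 3.1·46.8 + 15·-67.5) / (15 + 3.1 + 15)
= -2209.92 / 33.1 = -66.76 mV

-67 mV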